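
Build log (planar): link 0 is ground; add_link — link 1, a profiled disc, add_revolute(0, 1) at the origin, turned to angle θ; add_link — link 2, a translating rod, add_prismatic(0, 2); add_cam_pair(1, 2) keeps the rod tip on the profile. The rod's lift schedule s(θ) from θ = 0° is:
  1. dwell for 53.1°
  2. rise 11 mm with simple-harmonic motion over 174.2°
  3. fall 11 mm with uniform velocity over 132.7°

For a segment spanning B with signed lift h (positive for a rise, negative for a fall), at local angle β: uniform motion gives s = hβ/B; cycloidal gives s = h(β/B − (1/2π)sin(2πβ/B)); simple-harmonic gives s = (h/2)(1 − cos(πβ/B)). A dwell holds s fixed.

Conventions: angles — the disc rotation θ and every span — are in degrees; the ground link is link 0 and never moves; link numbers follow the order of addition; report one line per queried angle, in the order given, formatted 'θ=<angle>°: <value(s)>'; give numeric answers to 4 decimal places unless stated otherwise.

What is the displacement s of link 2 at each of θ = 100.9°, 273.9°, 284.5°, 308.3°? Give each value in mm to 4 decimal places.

seg 1 [0°–53.1°] dwell: s stays 0.0000
seg 2 [53.1°–227.3°] simple-harmonic, h=11: θ=100.9° here. β=47.8, B=174.2. 11/2·(1 − cos(π·0.2744)) = 1.9201 → s = 1.9201
seg 2 [53.1°–227.3°] simple-harmonic, h=11: full span → s += 11 → s = 11.0000
seg 3 [227.3°–360°] uniform, h=-11: θ=273.9° here. β=46.6, B=132.7. -11·46.6/132.7 = -3.8628 → s = 7.1372
seg 3 [227.3°–360°] uniform, h=-11: θ=284.5° here. β=57.2, B=132.7. -11·57.2/132.7 = -4.7415 → s = 6.2585
seg 3 [227.3°–360°] uniform, h=-11: θ=308.3° here. β=81, B=132.7. -11·81/132.7 = -6.7144 → s = 4.2856

θ=100.9°: 1.9201
θ=273.9°: 7.1372
θ=284.5°: 6.2585
θ=308.3°: 4.2856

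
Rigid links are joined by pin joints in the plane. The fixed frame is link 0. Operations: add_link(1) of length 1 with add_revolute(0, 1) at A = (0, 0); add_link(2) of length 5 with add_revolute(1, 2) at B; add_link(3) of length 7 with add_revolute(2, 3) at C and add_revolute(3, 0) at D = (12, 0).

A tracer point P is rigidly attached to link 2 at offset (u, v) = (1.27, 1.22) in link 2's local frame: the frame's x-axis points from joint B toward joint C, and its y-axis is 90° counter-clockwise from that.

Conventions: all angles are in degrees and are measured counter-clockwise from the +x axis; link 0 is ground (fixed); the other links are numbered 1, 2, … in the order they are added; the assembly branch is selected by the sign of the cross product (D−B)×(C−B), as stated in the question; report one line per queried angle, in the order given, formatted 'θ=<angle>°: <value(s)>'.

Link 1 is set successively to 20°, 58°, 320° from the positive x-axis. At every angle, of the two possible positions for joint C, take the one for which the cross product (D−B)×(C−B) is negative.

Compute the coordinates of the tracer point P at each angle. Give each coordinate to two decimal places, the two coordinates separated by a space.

A=(0,0), D=(12.00,0)
θ=20°: B = A + 1.00·(cos20°, sin20°) = (0.9397, 0.3420)
θ=20°: |BD| = 11.0656
θ=20°: circle(B,5.00) ∩ circle(D,7.00): a=4.4484, h=2.2830
θ=20°:   candidates: C₊=(5.4565,2.4864) cross=25.263; C₋=(5.3154,-2.0774) cross=-25.263
θ=20°:   branch - wants cross < 0 → take C=(5.3154,-2.0774) (cross=-25.263)
θ=20°: ex = (C−B)/|BC| = (0.8751,-0.4839); ey = (0.4839,0.8751)
θ=20°: P = B + 1.27·ex + 1.22·ey = (2.6414,0.7952)
θ=58°: B = A + 1.00·(cos58°, sin58°) = (0.5299, 0.8480)
θ=58°: |BD| = 11.5014
θ=58°: circle(B,5.00) ∩ circle(D,7.00): a=4.7073, h=1.6855
θ=58°:   candidates: C₊=(5.3487,2.1819) cross=19.386; C₋=(5.1002,-1.1800) cross=-19.386
θ=58°:   branch - wants cross < 0 → take C=(5.1002,-1.1800) (cross=-19.386)
θ=58°: ex = (C−B)/|BC| = (0.9140,-0.4056); ey = (0.4056,0.9140)
θ=58°: P = B + 1.27·ex + 1.22·ey = (2.1856,1.4481)
θ=320°: B = A + 1.00·(cos320°, sin320°) = (0.7660, -0.6428)
θ=320°: |BD| = 11.2523
θ=320°: circle(B,5.00) ∩ circle(D,7.00): a=4.5597, h=2.0516
θ=320°:   candidates: C₊=(5.2011,1.6659) cross=23.085; C₋=(5.4355,-2.4305) cross=-23.085
θ=320°:   branch - wants cross < 0 → take C=(5.4355,-2.4305) (cross=-23.085)
θ=320°: ex = (C−B)/|BC| = (0.9339,-0.3576); ey = (0.3576,0.9339)
θ=320°: P = B + 1.27·ex + 1.22·ey = (2.3883,0.0425)

θ=20°: 2.64 0.80
θ=58°: 2.19 1.45
θ=320°: 2.39 0.04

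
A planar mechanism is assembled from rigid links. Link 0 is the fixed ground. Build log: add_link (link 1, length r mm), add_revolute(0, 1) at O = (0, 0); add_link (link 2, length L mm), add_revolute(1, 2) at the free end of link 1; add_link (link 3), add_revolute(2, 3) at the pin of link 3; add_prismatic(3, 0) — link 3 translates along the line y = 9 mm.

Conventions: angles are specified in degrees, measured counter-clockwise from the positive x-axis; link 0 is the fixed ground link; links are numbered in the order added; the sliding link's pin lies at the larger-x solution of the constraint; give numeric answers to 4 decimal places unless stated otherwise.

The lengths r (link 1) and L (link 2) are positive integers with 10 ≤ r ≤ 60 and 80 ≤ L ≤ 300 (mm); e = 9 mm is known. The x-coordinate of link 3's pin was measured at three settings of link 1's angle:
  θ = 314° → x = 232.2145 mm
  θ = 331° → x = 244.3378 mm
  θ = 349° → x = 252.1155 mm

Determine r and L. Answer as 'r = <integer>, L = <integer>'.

constraint per measurement: (x − r cos θ)² + (r sin θ − e)² = L²
subtracting the θ₁ and θ₂ equations cancels the r² and L² terms:
r = (x₁² − x₂²) / (2[(x₁cos θ₁ + e sin θ₁) − (x₂cos θ₂ + e sin θ₂)]) = 53.0000 → r = 53
L² = (x₁ − r cos θ₁)² + (r sin θ₁ − e)² = 40400.9911 → L = 201.0000 → L = 201
check at θ₃=349°: x = 252.1155 (printed 252.1155) ✓

r = 53, L = 201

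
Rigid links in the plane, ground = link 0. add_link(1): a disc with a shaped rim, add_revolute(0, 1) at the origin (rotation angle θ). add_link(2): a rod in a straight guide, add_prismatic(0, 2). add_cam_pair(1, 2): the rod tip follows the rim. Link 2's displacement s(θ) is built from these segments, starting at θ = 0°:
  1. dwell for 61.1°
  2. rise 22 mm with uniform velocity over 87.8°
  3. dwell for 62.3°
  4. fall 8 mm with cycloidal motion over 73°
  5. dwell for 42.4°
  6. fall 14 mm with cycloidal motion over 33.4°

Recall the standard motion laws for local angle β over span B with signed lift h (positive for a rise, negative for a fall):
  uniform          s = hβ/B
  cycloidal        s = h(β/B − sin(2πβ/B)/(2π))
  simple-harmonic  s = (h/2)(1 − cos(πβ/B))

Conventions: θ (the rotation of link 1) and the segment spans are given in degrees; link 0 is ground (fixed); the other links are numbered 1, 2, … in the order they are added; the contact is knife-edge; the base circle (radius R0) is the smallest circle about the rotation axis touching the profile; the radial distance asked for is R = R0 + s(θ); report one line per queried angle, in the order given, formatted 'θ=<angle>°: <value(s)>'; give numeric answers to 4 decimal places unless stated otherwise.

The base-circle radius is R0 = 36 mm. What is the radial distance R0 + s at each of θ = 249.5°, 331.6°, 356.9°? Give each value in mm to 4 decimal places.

segment 1 (0° to 61.1°, dwell): s unchanged at 0.0000
segment 2 (61.1° to 148.9°, uniform, h = 22) is passed completely: s = 0.0000 + (22) = 22.0000
segment 3 (148.9° to 211.2°, dwell): s unchanged at 22.0000
θ = 249.5° falls in segment 4 (211.2° to 284.2°, cycloidal, h = -8): β = 249.5 − 211.2 = 38.3°, B = 73°; Δs = -8·(0.5247 − sin(2π·0.5247)/(2π)) = -4.3937; s = 22.0000 − 4.3937 = 17.6063
segment 4 (211.2° to 284.2°, cycloidal, h = -8) is passed completely: s = 22.0000 + (-8) = 14.0000
segment 5 (284.2° to 326.6°, dwell): s unchanged at 14.0000
θ = 331.6° falls in segment 6 (326.6° to 360°, cycloidal, h = -14): β = 331.6 − 326.6 = 5°, B = 33.4°; Δs = -14·(0.1497 − sin(2π·0.1497)/(2π)) = -0.2956; s = 14.0000 − 0.2956 = 13.7044
θ = 356.9° falls in segment 6 (326.6° to 360°, cycloidal, h = -14): β = 356.9 − 326.6 = 30.3°, B = 33.4°; Δs = -14·(0.9072 − sin(2π·0.9072)/(2π)) = -13.9276; s = 14.0000 − 13.9276 = 0.0724
θ=249.5°: R = R0 + s = 36 + 17.6063 = 53.6063
θ=331.6°: R = R0 + s = 36 + 13.7044 = 49.7044
θ=356.9°: R = R0 + s = 36 + 0.0724 = 36.0724

θ=249.5°: 53.6063
θ=331.6°: 49.7044
θ=356.9°: 36.0724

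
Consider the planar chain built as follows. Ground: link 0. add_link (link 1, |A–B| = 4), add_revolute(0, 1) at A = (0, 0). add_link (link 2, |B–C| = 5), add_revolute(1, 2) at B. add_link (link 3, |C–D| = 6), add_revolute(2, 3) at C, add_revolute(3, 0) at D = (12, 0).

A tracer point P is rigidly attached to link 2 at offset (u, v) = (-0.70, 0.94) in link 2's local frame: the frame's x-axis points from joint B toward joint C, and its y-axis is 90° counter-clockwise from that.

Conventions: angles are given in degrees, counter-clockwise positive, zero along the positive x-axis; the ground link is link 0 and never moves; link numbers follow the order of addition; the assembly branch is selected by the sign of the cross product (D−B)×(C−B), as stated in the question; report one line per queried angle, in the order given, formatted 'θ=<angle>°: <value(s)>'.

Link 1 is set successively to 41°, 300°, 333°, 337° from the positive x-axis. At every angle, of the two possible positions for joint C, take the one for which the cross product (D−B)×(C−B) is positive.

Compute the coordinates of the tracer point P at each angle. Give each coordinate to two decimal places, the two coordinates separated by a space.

A=(0,0), D=(12.00,0)
θ=41°: B = A + 4.00·(cos41°, sin41°) = (3.0188, 2.6242)
θ=41°: |BD| = 9.3567
θ=41°: circle(B,5.00) ∩ circle(D,6.00): a=4.0905, h=2.8753
θ=41°:   candidates: C₊=(7.7516,4.2369) cross=26.904; C₋=(6.1388,-1.2829) cross=-26.904
θ=41°:   branch + wants cross > 0 → take C=(7.7516,4.2369) (cross=26.904)
θ=41°: ex = (C−B)/|BC| = (0.9466,0.3225); ey = (-0.3225,0.9466)
θ=41°: P = B + -0.70·ex + 0.94·ey = (2.0531,3.2882)
θ=300°: B = A + 4.00·(cos300°, sin300°) = (2.0000, -3.4641)
θ=300°: |BD| = 10.5830
θ=300°: circle(B,5.00) ∩ circle(D,6.00): a=4.7718, h=1.4933
θ=300°:   candidates: C₊=(6.0201,-0.4911) cross=15.803; C₋=(6.9977,-3.3132) cross=-15.803
θ=300°:   branch + wants cross > 0 → take C=(6.0201,-0.4911) (cross=15.803)
θ=300°: ex = (C−B)/|BC| = (0.8040,0.5946); ey = (-0.5946,0.8040)
θ=300°: P = B + -0.70·ex + 0.94·ey = (0.8783,-3.1245)
θ=333°: B = A + 4.00·(cos333°, sin333°) = (3.5640, -1.8160)
θ=333°: |BD| = 8.6292
θ=333°: circle(B,5.00) ∩ circle(D,6.00): a=3.6772, h=3.3879
θ=333°:   candidates: C₊=(6.4460,2.2699) cross=29.235; C₋=(7.8719,-4.3541) cross=-29.235
θ=333°:   branch + wants cross > 0 → take C=(6.4460,2.2699) (cross=29.235)
θ=333°: ex = (C−B)/|BC| = (0.5764,0.8172); ey = (-0.8172,0.5764)
θ=333°: P = B + -0.70·ex + 0.94·ey = (2.3924,-1.8462)
θ=337°: B = A + 4.00·(cos337°, sin337°) = (3.6820, -1.5629)
θ=337°: |BD| = 8.4635
θ=337°: circle(B,5.00) ∩ circle(D,6.00): a=3.5819, h=3.4885
θ=337°:   candidates: C₊=(6.5581,2.5271) cross=29.525; C₋=(7.8466,-4.3300) cross=-29.525
θ=337°:   branch + wants cross > 0 → take C=(6.5581,2.5271) (cross=29.525)
θ=337°: ex = (C−B)/|BC| = (0.5752,0.8180); ey = (-0.8180,0.5752)
θ=337°: P = B + -0.70·ex + 0.94·ey = (2.5104,-1.5948)

θ=41°: 2.05 3.29
θ=300°: 0.88 -3.12
θ=333°: 2.39 -1.85
θ=337°: 2.51 -1.59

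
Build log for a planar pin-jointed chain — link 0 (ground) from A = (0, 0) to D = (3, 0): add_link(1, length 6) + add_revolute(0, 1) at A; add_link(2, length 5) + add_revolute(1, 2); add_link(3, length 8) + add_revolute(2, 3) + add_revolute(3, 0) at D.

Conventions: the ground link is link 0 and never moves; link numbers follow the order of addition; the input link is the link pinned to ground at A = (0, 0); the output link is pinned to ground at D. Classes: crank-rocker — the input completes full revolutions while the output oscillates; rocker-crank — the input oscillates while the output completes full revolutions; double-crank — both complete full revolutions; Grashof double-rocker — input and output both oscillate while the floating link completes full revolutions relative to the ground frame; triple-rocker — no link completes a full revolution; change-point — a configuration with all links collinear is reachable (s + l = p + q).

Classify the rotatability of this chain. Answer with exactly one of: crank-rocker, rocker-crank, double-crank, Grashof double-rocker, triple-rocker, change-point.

lengths: ground=3, input=6, coupler=5, output=8
sorted: s=3 (shortest), l=8 (longest), p+q=11
s + l = 11 vs p + q = 11
s + l = p + q → change-point (collinear configuration reachable)

change-point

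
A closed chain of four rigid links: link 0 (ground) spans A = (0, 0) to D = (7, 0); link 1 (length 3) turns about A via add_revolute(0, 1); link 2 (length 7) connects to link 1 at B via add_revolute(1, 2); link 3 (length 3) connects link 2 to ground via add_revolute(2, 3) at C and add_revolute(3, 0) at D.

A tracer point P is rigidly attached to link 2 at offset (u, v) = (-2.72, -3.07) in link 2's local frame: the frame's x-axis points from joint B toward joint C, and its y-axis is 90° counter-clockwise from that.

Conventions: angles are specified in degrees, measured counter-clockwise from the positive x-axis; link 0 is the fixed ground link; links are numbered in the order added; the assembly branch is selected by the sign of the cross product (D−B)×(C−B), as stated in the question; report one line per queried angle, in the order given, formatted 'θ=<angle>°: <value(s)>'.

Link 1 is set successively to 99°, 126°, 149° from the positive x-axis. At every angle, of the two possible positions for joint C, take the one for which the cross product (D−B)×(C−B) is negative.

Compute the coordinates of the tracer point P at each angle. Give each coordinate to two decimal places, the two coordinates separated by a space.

A=(0,0), D=(7.00,0)
θ=99°: B = A + 3.00·(cos99°, sin99°) = (-0.4693, 2.9631)
θ=99°: |BD| = 8.0356
θ=99°: circle(B,7.00) ∩ circle(D,3.00): a=6.5067, h=2.5812
θ=99°:   candidates: C₊=(6.5307,2.9631) cross=20.741; C₋=(4.6271,-1.8356) cross=-20.741
θ=99°:   branch - wants cross < 0 → take C=(4.6271,-1.8356) (cross=-20.741)
θ=99°: ex = (C−B)/|BC| = (0.7281,-0.6855); ey = (0.6855,0.7281)
θ=99°: P = B + -2.72·ex + -3.07·ey = (-4.5542,2.5925)
θ=126°: B = A + 3.00·(cos126°, sin126°) = (-1.7634, 2.4271)
θ=126°: |BD| = 9.0932
θ=126°: circle(B,7.00) ∩ circle(D,3.00): a=6.7461, h=1.8684
θ=126°:   candidates: C₊=(5.2366,2.4271) cross=16.989; C₋=(4.2393,-1.1741) cross=-16.989
θ=126°:   branch - wants cross < 0 → take C=(4.2393,-1.1741) (cross=-16.989)
θ=126°: ex = (C−B)/|BC| = (0.8575,-0.5144); ey = (0.5144,0.8575)
θ=126°: P = B + -2.72·ex + -3.07·ey = (-5.6752,1.1938)
θ=149°: B = A + 3.00·(cos149°, sin149°) = (-2.5715, 1.5451)
θ=149°: |BD| = 9.6954
θ=149°: circle(B,7.00) ∩ circle(D,3.00): a=6.9105, h=1.1156
θ=149°:   candidates: C₊=(4.4285,1.5451) cross=10.816; C₋=(4.0729,-0.6575) cross=-10.816
θ=149°:   branch - wants cross < 0 → take C=(4.0729,-0.6575) (cross=-10.816)
θ=149°: ex = (C−B)/|BC| = (0.9492,-0.3147); ey = (0.3147,0.9492)
θ=149°: P = B + -2.72·ex + -3.07·ey = (-6.1193,-0.5131)

θ=99°: -4.55 2.59
θ=126°: -5.68 1.19
θ=149°: -6.12 -0.51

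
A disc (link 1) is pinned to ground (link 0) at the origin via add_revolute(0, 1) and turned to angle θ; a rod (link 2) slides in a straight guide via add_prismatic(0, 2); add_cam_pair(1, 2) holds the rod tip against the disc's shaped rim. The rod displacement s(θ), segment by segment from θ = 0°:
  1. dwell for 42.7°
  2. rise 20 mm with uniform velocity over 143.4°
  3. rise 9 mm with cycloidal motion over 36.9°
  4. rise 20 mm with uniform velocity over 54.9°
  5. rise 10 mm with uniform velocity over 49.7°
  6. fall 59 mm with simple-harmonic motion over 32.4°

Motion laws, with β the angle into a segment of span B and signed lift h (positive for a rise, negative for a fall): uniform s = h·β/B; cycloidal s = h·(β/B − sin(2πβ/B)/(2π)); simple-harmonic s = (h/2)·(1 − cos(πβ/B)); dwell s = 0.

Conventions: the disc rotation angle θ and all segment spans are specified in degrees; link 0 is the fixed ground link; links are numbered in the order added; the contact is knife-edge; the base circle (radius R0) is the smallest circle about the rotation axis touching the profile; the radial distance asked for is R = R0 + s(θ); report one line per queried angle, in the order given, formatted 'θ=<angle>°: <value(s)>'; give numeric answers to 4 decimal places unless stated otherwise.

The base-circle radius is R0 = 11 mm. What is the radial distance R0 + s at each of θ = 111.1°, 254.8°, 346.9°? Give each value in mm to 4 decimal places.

segment 1 (0° to 42.7°, dwell): s unchanged at 0.0000
θ = 111.1° falls in segment 2 (42.7° to 186.1°, uniform, h = 20): β = 111.1 − 42.7 = 68.4°, B = 143.4°; Δs = 20·68.4/143.4 = 9.5397; s = 0.0000 + 9.5397 = 9.5397
segment 2 (42.7° to 186.1°, uniform, h = 20) is passed completely: s = 0.0000 + (20) = 20.0000
segment 3 (186.1° to 223°, cycloidal, h = 9) is passed completely: s = 20.0000 + (9) = 29.0000
θ = 254.8° falls in segment 4 (223° to 277.9°, uniform, h = 20): β = 254.8 − 223 = 31.8°, B = 54.9°; Δs = 20·31.8/54.9 = 11.5847; s = 29.0000 + 11.5847 = 40.5847
segment 4 (223° to 277.9°, uniform, h = 20) is passed completely: s = 29.0000 + (20) = 49.0000
segment 5 (277.9° to 327.6°, uniform, h = 10) is passed completely: s = 49.0000 + (10) = 59.0000
θ = 346.9° falls in segment 6 (327.6° to 360°, simple-harmonic, h = -59): β = 346.9 − 327.6 = 19.3°, B = 32.4°; Δs = -59/2·(1 − cos(π·0.5957)) = -38.2343; s = 59.0000 − 38.2343 = 20.7657
θ=111.1°: R = R0 + s = 11 + 9.5397 = 20.5397
θ=254.8°: R = R0 + s = 11 + 40.5847 = 51.5847
θ=346.9°: R = R0 + s = 11 + 20.7657 = 31.7657

θ=111.1°: 20.5397
θ=254.8°: 51.5847
θ=346.9°: 31.7657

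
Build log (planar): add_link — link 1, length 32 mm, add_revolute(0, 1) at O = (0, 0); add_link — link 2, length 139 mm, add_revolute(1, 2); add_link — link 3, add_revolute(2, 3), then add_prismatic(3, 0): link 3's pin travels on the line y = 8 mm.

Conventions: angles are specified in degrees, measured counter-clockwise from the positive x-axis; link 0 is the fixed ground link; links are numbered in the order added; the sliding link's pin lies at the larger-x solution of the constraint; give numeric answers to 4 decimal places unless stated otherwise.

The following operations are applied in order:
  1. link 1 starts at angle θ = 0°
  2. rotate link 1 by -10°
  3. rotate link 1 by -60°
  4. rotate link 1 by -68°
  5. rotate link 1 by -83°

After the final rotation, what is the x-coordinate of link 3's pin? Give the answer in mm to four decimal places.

geometry: r = 32 mm, L = 139 mm, e = 8 mm; θ starts at 0°
rotate link 1 by -10°: θ ← 0° -10° = -10°
rotate link 1 by -60°: θ ← -10° -60° = -70°
rotate link 1 by -68°: θ ← -70° -68° = -138°
rotate link 1 by -83°: θ ← -138° -83° = -221°
crank pin P = (r cos θ, r sin θ) = (-24.150707, 20.993889)
h = r sin θ − e = 20.993889 − 8 = 12.993889
x = r cos θ + √(L² − h²) = -24.150707 + 138.391325 = 114.240618

114.2406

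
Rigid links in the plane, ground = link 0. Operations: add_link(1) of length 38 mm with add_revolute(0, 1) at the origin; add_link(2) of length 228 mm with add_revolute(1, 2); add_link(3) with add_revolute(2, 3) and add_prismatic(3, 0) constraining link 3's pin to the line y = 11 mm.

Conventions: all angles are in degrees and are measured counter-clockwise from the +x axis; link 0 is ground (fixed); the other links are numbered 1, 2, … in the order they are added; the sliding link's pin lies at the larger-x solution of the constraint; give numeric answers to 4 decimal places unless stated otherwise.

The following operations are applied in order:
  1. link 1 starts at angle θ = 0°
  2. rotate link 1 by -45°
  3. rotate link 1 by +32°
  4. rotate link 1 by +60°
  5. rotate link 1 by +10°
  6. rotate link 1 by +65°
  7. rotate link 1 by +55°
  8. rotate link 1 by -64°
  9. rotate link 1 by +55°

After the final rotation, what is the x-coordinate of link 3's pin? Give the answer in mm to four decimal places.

geometry: r = 38 mm, L = 228 mm, e = 11 mm; θ starts at 0°
rotate link 1 by -45°: θ ← 0° -45° = -45°
rotate link 1 by +32°: θ ← -45° +32° = -13°
rotate link 1 by +60°: θ ← -13° +60° = 47°
rotate link 1 by +10°: θ ← 47° +10° = 57°
rotate link 1 by +65°: θ ← 57° +65° = 122°
rotate link 1 by +55°: θ ← 122° +55° = 177°
rotate link 1 by -64°: θ ← 177° -64° = 113°
rotate link 1 by +55°: θ ← 113° +55° = 168°
crank pin P = (r cos θ, r sin θ) = (-37.169609, 7.900644)
h = r sin θ − e = 7.900644 − 11 = -3.099356
x = r cos θ + √(L² − h²) = -37.169609 + 227.978933 = 190.809324

190.8093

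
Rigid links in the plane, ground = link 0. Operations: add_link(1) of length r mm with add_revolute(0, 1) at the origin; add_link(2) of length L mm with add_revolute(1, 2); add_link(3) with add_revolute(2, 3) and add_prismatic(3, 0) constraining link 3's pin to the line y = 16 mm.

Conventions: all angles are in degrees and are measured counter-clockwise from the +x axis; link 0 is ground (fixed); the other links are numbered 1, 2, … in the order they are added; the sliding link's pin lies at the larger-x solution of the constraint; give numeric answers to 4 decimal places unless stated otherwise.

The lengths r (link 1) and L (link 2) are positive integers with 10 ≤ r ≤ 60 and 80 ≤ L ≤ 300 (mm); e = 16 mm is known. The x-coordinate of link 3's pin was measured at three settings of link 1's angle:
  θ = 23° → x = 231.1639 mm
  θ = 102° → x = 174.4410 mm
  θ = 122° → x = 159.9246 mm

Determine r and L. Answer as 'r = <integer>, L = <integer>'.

constraint per measurement: (x − r cos θ)² + (r sin θ − e)² = L²
subtracting the θ₁ and θ₂ equations cancels the r² and L² terms:
r = (x₁² − x₂²) / (2[(x₁cos θ₁ + e sin θ₁) − (x₂cos θ₂ + e sin θ₂)]) = 48.0000 → r = 48
L² = (x₁ − r cos θ₁)² + (r sin θ₁ − e)² = 34968.9864 → L = 187.0000 → L = 187
check at θ₃=122°: x = 159.9246 (printed 159.9246) ✓

r = 48, L = 187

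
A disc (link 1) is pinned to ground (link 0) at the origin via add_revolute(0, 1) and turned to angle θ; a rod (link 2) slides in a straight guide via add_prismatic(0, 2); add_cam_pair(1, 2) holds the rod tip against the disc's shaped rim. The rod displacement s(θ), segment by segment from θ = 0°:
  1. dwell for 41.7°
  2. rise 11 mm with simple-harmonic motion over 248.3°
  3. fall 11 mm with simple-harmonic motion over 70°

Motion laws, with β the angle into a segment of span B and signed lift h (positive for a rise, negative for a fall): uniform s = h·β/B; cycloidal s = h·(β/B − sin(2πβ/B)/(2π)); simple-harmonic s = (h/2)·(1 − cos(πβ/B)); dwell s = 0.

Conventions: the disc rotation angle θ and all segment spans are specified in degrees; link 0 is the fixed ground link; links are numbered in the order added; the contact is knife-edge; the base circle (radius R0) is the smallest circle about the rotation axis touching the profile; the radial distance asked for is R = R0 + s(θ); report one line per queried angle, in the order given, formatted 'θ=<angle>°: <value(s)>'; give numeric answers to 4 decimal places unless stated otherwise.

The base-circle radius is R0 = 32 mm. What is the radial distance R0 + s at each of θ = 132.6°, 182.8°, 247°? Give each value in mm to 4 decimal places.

segment 1 (0° to 41.7°, dwell): s unchanged at 0.0000
θ = 132.6° falls in segment 2 (41.7° to 290°, simple-harmonic, h = 11): β = 132.6 − 41.7 = 90.9°, B = 248.3°; Δs = 11/2·(1 − cos(π·0.3661)) = 3.2538; s = 0.0000 + 3.2538 = 3.2538
θ = 182.8° falls in segment 2 (41.7° to 290°, simple-harmonic, h = 11): β = 182.8 − 41.7 = 141.1°, B = 248.3°; Δs = 11/2·(1 − cos(π·0.5683)) = 6.6705; s = 0.0000 + 6.6705 = 6.6705
θ = 247° falls in segment 2 (41.7° to 290°, simple-harmonic, h = 11): β = 247 − 41.7 = 205.3°, B = 248.3°; Δs = 11/2·(1 − cos(π·0.8268)) = 10.2059; s = 0.0000 + 10.2059 = 10.2059
θ=132.6°: R = R0 + s = 32 + 3.2538 = 35.2538
θ=182.8°: R = R0 + s = 32 + 6.6705 = 38.6705
θ=247°: R = R0 + s = 32 + 10.2059 = 42.2059

θ=132.6°: 35.2538
θ=182.8°: 38.6705
θ=247°: 42.2059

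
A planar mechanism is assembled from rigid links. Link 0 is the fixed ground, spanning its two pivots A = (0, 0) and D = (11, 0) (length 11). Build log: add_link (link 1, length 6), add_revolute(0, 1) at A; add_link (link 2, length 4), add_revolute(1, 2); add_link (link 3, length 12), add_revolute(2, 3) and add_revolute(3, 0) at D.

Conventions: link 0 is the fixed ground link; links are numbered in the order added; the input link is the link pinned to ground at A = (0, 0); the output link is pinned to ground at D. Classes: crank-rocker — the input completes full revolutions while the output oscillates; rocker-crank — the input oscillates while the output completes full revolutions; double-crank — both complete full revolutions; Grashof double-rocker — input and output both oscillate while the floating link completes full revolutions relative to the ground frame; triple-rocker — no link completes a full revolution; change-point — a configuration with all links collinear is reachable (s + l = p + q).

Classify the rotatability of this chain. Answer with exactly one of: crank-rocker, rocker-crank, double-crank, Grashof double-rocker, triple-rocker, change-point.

lengths: ground=11, input=6, coupler=4, output=12
sorted: s=4 (shortest), l=12 (longest), p+q=17
s + l = 16 vs p + q = 17
s + l < p + q (Grashof) with shortest = coupler link → Grashof double-rocker

Grashof double-rocker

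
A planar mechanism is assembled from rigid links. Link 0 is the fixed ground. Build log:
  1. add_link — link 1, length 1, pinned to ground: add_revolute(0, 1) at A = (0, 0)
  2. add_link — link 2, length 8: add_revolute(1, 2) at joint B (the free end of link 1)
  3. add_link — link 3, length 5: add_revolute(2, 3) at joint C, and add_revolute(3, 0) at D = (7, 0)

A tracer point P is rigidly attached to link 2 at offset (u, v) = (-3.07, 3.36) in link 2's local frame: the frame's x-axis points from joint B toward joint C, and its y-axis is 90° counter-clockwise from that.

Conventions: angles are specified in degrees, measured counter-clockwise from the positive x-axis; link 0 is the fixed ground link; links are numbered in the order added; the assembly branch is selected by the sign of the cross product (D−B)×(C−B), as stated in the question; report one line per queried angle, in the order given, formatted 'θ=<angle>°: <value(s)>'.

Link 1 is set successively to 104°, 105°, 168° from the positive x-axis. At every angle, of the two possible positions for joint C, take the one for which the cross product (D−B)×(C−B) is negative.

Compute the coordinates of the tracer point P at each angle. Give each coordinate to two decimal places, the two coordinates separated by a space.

A=(0,0), D=(7.00,0)
θ=104°: B = A + 1.00·(cos104°, sin104°) = (-0.2419, 0.9703)
θ=104°: |BD| = 7.3066
θ=104°: circle(B,8.00) ∩ circle(D,5.00): a=6.3221, h=4.9021
θ=104°:   candidates: C₊=(6.6752,4.9894) cross=35.818; C₋=(5.3732,-4.7280) cross=-35.818
θ=104°:   branch - wants cross < 0 → take C=(5.3732,-4.7280) (cross=-35.818)
θ=104°: ex = (C−B)/|BC| = (0.7019,-0.7123); ey = (0.7123,0.7019)
θ=104°: P = B + -3.07·ex + 3.36·ey = (-0.0035,5.5154)
θ=105°: B = A + 1.00·(cos105°, sin105°) = (-0.2588, 0.9659)
θ=105°: |BD| = 7.3228
θ=105°: circle(B,8.00) ∩ circle(D,5.00): a=6.3243, h=4.8993
θ=105°:   candidates: C₊=(6.6565,4.9882) cross=35.877; C₋=(5.3640,-4.7248) cross=-35.877
θ=105°:   branch - wants cross < 0 → take C=(5.3640,-4.7248) (cross=-35.877)
θ=105°: ex = (C−B)/|BC| = (0.7029,-0.7113); ey = (0.7113,0.7029)
θ=105°: P = B + -3.07·ex + 3.36·ey = (-0.0265,5.5113)
θ=168°: B = A + 1.00·(cos168°, sin168°) = (-0.9781, 0.2079)
θ=168°: |BD| = 7.9809
θ=168°: circle(B,8.00) ∩ circle(D,5.00): a=6.4338, h=4.7546
θ=168°:   candidates: C₊=(5.5773,4.7933) cross=37.946; C₋=(5.3296,-4.7127) cross=-37.946
θ=168°:   branch - wants cross < 0 → take C=(5.3296,-4.7127) (cross=-37.946)
θ=168°: ex = (C−B)/|BC| = (0.7885,-0.6151); ey = (0.6151,0.7885)
θ=168°: P = B + -3.07·ex + 3.36·ey = (-1.3321,4.7454)

θ=104°: -0.00 5.52
θ=105°: -0.03 5.51
θ=168°: -1.33 4.75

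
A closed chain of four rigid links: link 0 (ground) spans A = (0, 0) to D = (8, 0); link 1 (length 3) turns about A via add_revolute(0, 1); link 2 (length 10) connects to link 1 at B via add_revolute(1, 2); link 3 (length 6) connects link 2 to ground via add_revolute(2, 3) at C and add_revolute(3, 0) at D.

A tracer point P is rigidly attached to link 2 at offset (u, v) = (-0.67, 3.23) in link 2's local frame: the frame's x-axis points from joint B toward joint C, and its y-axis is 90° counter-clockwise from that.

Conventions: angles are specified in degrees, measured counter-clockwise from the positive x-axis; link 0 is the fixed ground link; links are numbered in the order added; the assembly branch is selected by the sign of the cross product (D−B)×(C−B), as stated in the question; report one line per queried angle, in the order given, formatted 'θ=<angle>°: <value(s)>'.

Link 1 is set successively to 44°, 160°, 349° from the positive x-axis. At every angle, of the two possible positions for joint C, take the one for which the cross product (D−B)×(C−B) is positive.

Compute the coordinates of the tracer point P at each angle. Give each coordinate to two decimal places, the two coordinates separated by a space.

A=(0,0), D=(8.00,0)
θ=44°: B = A + 3.00·(cos44°, sin44°) = (2.1580, 2.0840)
θ=44°: |BD| = 6.2026
θ=44°: circle(B,10.00) ∩ circle(D,6.00): a=8.2604, h=5.6361
θ=44°:   candidates: C₊=(11.8319,4.6170) cross=34.958; C₋=(8.0446,-5.9998) cross=-34.958
θ=44°:   branch + wants cross > 0 → take C=(11.8319,4.6170) (cross=34.958)
θ=44°: ex = (C−B)/|BC| = (0.9674,0.2533); ey = (-0.2533,0.9674)
θ=44°: P = B + -0.67·ex + 3.23·ey = (0.6917,5.0389)
θ=160°: B = A + 3.00·(cos160°, sin160°) = (-2.8191, 1.0261)
θ=160°: |BD| = 10.8676
θ=160°: circle(B,10.00) ∩ circle(D,6.00): a=8.3783, h=5.4593
θ=160°:   candidates: C₊=(6.0373,5.6699) cross=59.329; C₋=(5.0064,-5.1998) cross=-59.329
θ=160°:   branch + wants cross > 0 → take C=(6.0373,5.6699) (cross=59.329)
θ=160°: ex = (C−B)/|BC| = (0.8856,0.4644); ey = (-0.4644,0.8856)
θ=160°: P = B + -0.67·ex + 3.23·ey = (-4.9124,3.5755)
θ=349°: B = A + 3.00·(cos349°, sin349°) = (2.9449, -0.5724)
θ=349°: |BD| = 5.0874
θ=349°: circle(B,10.00) ∩ circle(D,6.00): a=8.8337, h=4.6867
θ=349°:   candidates: C₊=(11.1952,5.0785) cross=23.843; C₋=(12.2499,-4.2354) cross=-23.843
θ=349°:   branch + wants cross > 0 → take C=(11.1952,5.0785) (cross=23.843)
θ=349°: ex = (C−B)/|BC| = (0.8250,0.5651); ey = (-0.5651,0.8250)
θ=349°: P = B + -0.67·ex + 3.23·ey = (0.5669,1.7138)

θ=44°: 0.69 5.04
θ=160°: -4.91 3.58
θ=349°: 0.57 1.71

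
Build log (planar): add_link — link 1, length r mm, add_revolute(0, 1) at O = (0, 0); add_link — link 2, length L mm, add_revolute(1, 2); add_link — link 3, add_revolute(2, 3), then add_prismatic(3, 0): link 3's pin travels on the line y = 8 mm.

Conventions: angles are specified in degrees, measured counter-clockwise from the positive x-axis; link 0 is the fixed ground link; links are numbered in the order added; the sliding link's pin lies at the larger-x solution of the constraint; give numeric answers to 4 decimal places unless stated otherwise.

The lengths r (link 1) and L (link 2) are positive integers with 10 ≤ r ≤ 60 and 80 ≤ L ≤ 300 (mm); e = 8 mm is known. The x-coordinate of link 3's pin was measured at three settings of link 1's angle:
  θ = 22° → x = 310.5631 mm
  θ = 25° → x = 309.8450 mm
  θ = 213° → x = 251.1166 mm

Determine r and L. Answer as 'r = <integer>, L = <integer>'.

constraint per measurement: (x − r cos θ)² + (r sin θ − e)² = L²
subtracting the θ₁ and θ₂ equations cancels the r² and L² terms:
r = (x₁² − x₂²) / (2[(x₁cos θ₁ + e sin θ₁) − (x₂cos θ₂ + e sin θ₂)]) = 33.0008 → r = 33
L² = (x₁ − r cos θ₁)² + (r sin θ₁ − e)² = 78400.0067 → L = 280.0000 → L = 280
check at θ₃=213°: x = 251.1166 (printed 251.1166) ✓

r = 33, L = 280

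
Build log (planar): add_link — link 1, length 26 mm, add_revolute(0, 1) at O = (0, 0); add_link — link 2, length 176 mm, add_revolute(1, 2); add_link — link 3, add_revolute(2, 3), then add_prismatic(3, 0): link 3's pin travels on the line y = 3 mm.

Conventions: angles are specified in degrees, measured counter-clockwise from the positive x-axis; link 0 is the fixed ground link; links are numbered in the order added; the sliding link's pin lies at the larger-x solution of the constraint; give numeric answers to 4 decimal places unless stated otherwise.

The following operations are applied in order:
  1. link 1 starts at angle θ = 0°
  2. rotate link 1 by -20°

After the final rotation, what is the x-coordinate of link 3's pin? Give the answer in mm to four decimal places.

geometry: r = 26 mm, L = 176 mm, e = 3 mm; θ starts at 0°
rotate link 1 by -20°: θ ← 0° -20° = -20°
crank pin P = (r cos θ, r sin θ) = (24.432008, -8.892524)
h = r sin θ − e = -8.892524 − 3 = -11.892524
x = r cos θ + √(L² − h²) = 24.432008 + 175.597745 = 200.029753

200.0298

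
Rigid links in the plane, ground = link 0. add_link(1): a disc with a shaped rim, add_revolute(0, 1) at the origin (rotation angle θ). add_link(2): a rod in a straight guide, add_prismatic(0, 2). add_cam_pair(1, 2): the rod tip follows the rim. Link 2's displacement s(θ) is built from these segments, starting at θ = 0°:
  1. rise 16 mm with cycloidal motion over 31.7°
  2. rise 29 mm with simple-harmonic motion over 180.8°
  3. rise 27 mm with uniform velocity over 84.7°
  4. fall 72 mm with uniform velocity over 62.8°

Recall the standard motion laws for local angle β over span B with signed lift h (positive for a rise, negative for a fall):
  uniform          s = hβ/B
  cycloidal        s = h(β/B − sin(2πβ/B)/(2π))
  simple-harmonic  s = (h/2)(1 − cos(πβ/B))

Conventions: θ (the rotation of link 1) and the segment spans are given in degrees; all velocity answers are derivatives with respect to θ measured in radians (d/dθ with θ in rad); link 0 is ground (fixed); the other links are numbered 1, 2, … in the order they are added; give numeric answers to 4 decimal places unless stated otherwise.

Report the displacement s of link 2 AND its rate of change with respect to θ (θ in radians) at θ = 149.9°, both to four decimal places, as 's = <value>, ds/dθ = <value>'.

segment 1 (0° to 31.7°, cycloidal, h = 16) is passed completely: s = 0.0000 + (16) = 16.0000
θ = 149.9° falls in segment 2 (31.7° to 212.5°, simple-harmonic, h = 29): β = 149.9 − 31.7 = 118.2°, B = 180.8°; Δs = 29/2·(1 − cos(π·0.6538)) = 21.2351; s = 16.0000 + 21.2351 = 37.2351
velocity in seg [31.7°–212.5°] (simple-harmonic), θ in radians: β = 118.2° = 2.0630 rad, B = 180.8° = 3.1556 rad; ds/dθ = (πh/(2B)) sin(πβ/B) = (π·29/(2·3.1556)) sin(π·0.6538) = 12.784095 mm/rad

s = 37.2351, ds/dθ = 12.7841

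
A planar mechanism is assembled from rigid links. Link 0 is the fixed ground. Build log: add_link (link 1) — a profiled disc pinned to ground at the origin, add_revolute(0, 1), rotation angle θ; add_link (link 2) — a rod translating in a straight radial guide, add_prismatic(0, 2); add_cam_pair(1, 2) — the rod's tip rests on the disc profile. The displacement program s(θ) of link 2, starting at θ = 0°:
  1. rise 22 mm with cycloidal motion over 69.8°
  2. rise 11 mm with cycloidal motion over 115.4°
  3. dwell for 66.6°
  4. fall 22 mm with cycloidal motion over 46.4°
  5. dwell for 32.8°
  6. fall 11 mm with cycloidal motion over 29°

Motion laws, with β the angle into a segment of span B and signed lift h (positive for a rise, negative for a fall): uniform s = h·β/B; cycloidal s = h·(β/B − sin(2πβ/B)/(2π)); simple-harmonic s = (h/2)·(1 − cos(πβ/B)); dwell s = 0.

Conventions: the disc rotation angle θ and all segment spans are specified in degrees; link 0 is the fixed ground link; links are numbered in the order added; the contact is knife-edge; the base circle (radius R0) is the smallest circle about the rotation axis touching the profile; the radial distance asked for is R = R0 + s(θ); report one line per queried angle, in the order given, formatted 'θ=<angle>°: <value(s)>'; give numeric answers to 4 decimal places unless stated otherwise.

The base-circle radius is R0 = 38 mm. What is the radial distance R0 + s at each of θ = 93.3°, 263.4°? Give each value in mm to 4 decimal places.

seg 1 [0°–69.8°] cycloidal, h=22: full span → s += 22 → s = 22.0000
seg 2 [69.8°–185.2°] cycloidal, h=11: θ=93.3° here. β=23.5, B=115.4. 11·(0.2036 − sin(2π·0.2036)/(2π)) = 0.5631 → s = 22.5631
seg 2 [69.8°–185.2°] cycloidal, h=11: full span → s += 11 → s = 33.0000
seg 3 [185.2°–251.8°] dwell: s stays 33.0000
seg 4 [251.8°–298.2°] cycloidal, h=-22: θ=263.4° here. β=11.6, B=46.4. -22·(0.2500 − sin(2π·0.2500)/(2π)) = -1.9986 → s = 31.0014
θ=93.3°: R = R0 + s = 38 + 22.5631 = 60.5631
θ=263.4°: R = R0 + s = 38 + 31.0014 = 69.0014

θ=93.3°: 60.5631
θ=263.4°: 69.0014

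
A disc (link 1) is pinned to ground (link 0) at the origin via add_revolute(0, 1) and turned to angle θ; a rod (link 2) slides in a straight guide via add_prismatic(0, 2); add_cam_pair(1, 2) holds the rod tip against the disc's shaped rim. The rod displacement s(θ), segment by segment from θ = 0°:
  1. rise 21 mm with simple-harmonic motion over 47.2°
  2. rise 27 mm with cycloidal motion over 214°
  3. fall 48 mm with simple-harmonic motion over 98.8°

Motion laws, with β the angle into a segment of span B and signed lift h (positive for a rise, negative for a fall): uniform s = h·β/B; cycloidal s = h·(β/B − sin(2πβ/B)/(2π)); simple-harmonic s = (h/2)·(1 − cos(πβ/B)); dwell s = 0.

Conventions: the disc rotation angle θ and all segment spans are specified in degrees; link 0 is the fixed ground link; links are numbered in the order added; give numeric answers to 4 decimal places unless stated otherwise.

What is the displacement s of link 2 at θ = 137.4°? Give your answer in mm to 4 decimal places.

segment 1 (0° to 47.2°, simple-harmonic, h = 21) is passed completely: s = 0.0000 + (21) = 21.0000
θ = 137.4° falls in segment 2 (47.2° to 261.2°, cycloidal, h = 27): β = 137.4 − 47.2 = 90.2°, B = 214°; Δs = 27·(0.4215 − sin(2π·0.4215)/(2π)) = 9.3457; s = 21.0000 + 9.3457 = 30.3457

30.3457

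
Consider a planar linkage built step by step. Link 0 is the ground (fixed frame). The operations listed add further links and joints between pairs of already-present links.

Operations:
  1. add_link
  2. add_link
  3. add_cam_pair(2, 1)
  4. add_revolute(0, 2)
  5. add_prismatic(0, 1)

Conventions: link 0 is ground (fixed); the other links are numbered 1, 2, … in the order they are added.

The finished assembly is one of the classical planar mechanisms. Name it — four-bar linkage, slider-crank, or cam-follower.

links: 3 (incl. ground); joints: 1 revolute, 1 prismatic, 1 higher (cam) pair, forming one closed loop
3 links, revolute + prismatic + higher pair in one loop → cam-follower

cam-follower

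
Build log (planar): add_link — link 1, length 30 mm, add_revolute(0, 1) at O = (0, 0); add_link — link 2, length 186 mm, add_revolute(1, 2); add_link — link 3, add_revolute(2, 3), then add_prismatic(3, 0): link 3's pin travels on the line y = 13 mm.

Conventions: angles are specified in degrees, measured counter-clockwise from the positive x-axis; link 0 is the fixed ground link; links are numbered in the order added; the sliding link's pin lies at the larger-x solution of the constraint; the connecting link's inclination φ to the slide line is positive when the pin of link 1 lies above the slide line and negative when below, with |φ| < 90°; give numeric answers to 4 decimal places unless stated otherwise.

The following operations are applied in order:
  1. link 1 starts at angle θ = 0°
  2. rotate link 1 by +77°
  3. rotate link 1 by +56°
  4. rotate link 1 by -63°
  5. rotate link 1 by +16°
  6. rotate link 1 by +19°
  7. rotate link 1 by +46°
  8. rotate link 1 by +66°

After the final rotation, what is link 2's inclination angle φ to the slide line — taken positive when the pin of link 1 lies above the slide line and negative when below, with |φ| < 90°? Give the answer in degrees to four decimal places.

geometry: r = 30 mm, L = 186 mm, e = 13 mm; θ starts at 0°
rotate link 1 by +77°: θ ← 0° +77° = 77°
rotate link 1 by +56°: θ ← 77° +56° = 133°
rotate link 1 by -63°: θ ← 133° -63° = 70°
rotate link 1 by +16°: θ ← 70° +16° = 86°
rotate link 1 by +19°: θ ← 86° +19° = 105°
rotate link 1 by +46°: θ ← 105° +46° = 151°
rotate link 1 by +66°: θ ← 151° +66° = 217°
h = r sin θ − e = -18.054451 − 13 = -31.054451
sin φ = h / L = -31.054451 / 186 = -0.16695941
φ = arcsin(-0.16695941) = -9.611080°

-9.6111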